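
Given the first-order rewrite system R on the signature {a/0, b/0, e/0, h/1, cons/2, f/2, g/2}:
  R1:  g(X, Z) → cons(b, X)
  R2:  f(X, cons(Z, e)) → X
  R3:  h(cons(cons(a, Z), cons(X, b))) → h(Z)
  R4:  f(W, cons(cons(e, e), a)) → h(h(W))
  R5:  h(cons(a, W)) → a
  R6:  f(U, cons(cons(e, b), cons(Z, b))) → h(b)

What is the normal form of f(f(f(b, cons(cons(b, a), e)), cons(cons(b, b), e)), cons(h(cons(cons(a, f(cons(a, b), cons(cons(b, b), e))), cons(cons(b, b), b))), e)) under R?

1. f(f(f(b, cons(cons(b, a), e)), cons(cons(b, b), e)), cons(h(cons(cons(a, f(cons(a, b), cons(cons(b, b), e))), cons(cons(b, b), b))), e))  →  f(f(b, cons(cons(b, a), e)), cons(cons(b, b), e))   [R2 at ε]
2. f(f(b, cons(cons(b, a), e)), cons(cons(b, b), e))  →  f(b, cons(cons(b, a), e))   [R2 at ε]
3. f(b, cons(cons(b, a), e))  →  b   [R2 at ε]

b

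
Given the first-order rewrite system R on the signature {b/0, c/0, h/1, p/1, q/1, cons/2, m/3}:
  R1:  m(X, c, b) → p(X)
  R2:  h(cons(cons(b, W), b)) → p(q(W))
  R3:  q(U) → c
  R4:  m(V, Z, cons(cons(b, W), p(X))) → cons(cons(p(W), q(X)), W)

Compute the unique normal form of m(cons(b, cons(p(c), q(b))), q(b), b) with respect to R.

1. m(cons(b, cons(p(c), q(b))), q(b), b)  →  m(cons(b, cons(p(c), c)), q(b), b)   [R3 at 1.2.2]
2. m(cons(b, cons(p(c), c)), q(b), b)  →  m(cons(b, cons(p(c), c)), c, b)   [R3 at 2]
3. m(cons(b, cons(p(c), c)), c, b)  →  p(cons(b, cons(p(c), c)))   [R1 at ε]

p(cons(b, cons(p(c), c)))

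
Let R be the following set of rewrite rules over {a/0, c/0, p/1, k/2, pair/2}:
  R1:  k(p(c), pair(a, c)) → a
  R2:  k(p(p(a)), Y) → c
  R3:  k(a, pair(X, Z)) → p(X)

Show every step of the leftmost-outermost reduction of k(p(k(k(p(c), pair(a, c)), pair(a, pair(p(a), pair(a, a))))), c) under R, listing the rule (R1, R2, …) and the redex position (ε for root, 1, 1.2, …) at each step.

c

1. k(p(k(k(p(c), pair(a, c)), pair(a, pair(p(a), pair(a, a))))), c)  →  k(p(k(a, pair(a, pair(p(a), pair(a, a))))), c)   [R1 at 1.1.1]
2. k(p(k(a, pair(a, pair(p(a), pair(a, a))))), c)  →  k(p(p(a)), c)   [R3 at 1.1]
3. k(p(p(a)), c)  →  c   [R2 at ε]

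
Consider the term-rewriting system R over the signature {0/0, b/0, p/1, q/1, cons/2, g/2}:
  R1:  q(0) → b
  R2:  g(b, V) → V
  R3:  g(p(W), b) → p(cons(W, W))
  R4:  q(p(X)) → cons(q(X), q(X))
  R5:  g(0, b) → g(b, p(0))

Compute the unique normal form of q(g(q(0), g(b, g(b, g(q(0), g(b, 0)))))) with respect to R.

b

1. q(g(q(0), g(b, g(b, g(q(0), g(b, 0))))))  →  q(g(b, g(b, g(b, g(q(0), g(b, 0))))))   [R1 at 1.1]
2. q(g(b, g(b, g(b, g(q(0), g(b, 0))))))  →  q(g(b, g(b, g(q(0), g(b, 0)))))   [R2 at 1]
3. q(g(b, g(b, g(q(0), g(b, 0)))))  →  q(g(b, g(q(0), g(b, 0))))   [R2 at 1]
4. q(g(b, g(q(0), g(b, 0))))  →  q(g(q(0), g(b, 0)))   [R2 at 1]
5. q(g(q(0), g(b, 0)))  →  q(g(b, g(b, 0)))   [R1 at 1.1]
6. q(g(b, g(b, 0)))  →  q(g(b, 0))   [R2 at 1]
7. q(g(b, 0))  →  q(0)   [R2 at 1]
8. q(0)  →  b   [R1 at ε]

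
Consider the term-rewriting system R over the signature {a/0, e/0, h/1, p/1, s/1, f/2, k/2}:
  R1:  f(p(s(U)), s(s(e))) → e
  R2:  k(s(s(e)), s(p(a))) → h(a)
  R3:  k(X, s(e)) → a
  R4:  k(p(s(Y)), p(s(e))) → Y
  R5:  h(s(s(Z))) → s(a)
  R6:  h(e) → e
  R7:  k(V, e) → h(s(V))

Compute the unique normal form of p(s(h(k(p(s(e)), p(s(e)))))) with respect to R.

p(s(e))

1. p(s(h(k(p(s(e)), p(s(e))))))  →  p(s(h(e)))   [R4 at 1.1.1]
2. p(s(h(e)))  →  p(s(e))   [R6 at 1.1]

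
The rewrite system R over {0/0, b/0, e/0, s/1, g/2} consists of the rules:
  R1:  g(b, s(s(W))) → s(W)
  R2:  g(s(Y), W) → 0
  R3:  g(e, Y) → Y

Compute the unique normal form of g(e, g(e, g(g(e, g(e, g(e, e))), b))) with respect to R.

1. g(e, g(e, g(g(e, g(e, g(e, e))), b)))  →  g(e, g(g(e, g(e, g(e, e))), b))   [R3 at ε]
2. g(e, g(g(e, g(e, g(e, e))), b))  →  g(g(e, g(e, g(e, e))), b)   [R3 at ε]
3. g(g(e, g(e, g(e, e))), b)  →  g(g(e, g(e, e)), b)   [R3 at 1]
4. g(g(e, g(e, e)), b)  →  g(g(e, e), b)   [R3 at 1]
5. g(g(e, e), b)  →  g(e, b)   [R3 at 1]
6. g(e, b)  →  b   [R3 at ε]

b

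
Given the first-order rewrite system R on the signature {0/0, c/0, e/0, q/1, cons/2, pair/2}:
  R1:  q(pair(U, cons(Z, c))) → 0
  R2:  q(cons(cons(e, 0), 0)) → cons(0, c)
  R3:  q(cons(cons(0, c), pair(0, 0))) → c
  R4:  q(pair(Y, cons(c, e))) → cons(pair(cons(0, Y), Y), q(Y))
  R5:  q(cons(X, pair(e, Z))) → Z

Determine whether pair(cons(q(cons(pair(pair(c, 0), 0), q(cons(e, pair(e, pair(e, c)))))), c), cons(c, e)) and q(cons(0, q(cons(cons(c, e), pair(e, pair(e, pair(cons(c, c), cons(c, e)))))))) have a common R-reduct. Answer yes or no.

Reduce t₁ = pair(cons(q(cons(pair(pair(c, 0), 0), q(cons(e, pair(e, pair(e, c)))))), c), cons(c, e)):
1. pair(cons(q(cons(pair(pair(c, 0), 0), q(cons(e, pair(e, pair(e, c)))))), c), cons(c, e))  →  pair(cons(q(cons(pair(pair(c, 0), 0), pair(e, c))), c), cons(c, e))   [R5 at 1.1.1.2]
2. pair(cons(q(cons(pair(pair(c, 0), 0), pair(e, c))), c), cons(c, e))  →  pair(cons(c, c), cons(c, e))   [R5 at 1.1]

Reduce t₂ = q(cons(0, q(cons(cons(c, e), pair(e, pair(e, pair(cons(c, c), cons(c, e)))))))):
1. q(cons(0, q(cons(cons(c, e), pair(e, pair(e, pair(cons(c, c), cons(c, e))))))))  →  q(cons(0, pair(e, pair(cons(c, c), cons(c, e)))))   [R5 at 1.2]
2. q(cons(0, pair(e, pair(cons(c, c), cons(c, e)))))  →  pair(cons(c, c), cons(c, e))   [R5 at ε]

yes — NF(t₁) = pair(cons(c, c), cons(c, e)), NF(t₂) = pair(cons(c, c), cons(c, e))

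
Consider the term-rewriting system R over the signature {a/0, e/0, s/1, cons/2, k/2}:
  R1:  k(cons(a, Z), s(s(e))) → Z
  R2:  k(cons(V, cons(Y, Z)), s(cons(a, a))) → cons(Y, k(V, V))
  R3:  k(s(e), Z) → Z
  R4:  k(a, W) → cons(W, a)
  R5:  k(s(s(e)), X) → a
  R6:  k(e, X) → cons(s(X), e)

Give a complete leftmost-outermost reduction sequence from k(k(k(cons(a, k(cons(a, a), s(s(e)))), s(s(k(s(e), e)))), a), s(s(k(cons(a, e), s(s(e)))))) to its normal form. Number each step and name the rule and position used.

a

1. k(k(k(cons(a, k(cons(a, a), s(s(e)))), s(s(k(s(e), e)))), a), s(s(k(cons(a, e), s(s(e))))))  →  k(k(k(cons(a, a), s(s(k(s(e), e)))), a), s(s(k(cons(a, e), s(s(e))))))   [R1 at 1.1.1.2]
2. k(k(k(cons(a, a), s(s(k(s(e), e)))), a), s(s(k(cons(a, e), s(s(e))))))  →  k(k(k(cons(a, a), s(s(e))), a), s(s(k(cons(a, e), s(s(e))))))   [R3 at 1.1.2.1.1]
3. k(k(k(cons(a, a), s(s(e))), a), s(s(k(cons(a, e), s(s(e))))))  →  k(k(a, a), s(s(k(cons(a, e), s(s(e))))))   [R1 at 1.1]
4. k(k(a, a), s(s(k(cons(a, e), s(s(e))))))  →  k(cons(a, a), s(s(k(cons(a, e), s(s(e))))))   [R4 at 1]
5. k(cons(a, a), s(s(k(cons(a, e), s(s(e))))))  →  k(cons(a, a), s(s(e)))   [R1 at 2.1.1]
6. k(cons(a, a), s(s(e)))  →  a   [R1 at ε]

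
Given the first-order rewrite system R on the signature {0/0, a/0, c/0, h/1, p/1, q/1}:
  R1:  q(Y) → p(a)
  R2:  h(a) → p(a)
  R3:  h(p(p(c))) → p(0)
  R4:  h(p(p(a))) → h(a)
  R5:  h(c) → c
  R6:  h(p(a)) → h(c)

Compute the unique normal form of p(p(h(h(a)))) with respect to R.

1. p(p(h(h(a))))  →  p(p(h(p(a))))   [R2 at 1.1.1]
2. p(p(h(p(a))))  →  p(p(h(c)))   [R6 at 1.1]
3. p(p(h(c)))  →  p(p(c))   [R5 at 1.1]

p(p(c))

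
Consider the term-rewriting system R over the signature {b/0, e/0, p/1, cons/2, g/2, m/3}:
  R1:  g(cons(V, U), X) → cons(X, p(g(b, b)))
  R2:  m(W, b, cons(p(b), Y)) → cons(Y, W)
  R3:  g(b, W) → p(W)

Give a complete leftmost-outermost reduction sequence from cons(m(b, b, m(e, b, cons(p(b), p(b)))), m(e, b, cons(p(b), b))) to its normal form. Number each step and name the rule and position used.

1. cons(m(b, b, m(e, b, cons(p(b), p(b)))), m(e, b, cons(p(b), b)))  →  cons(m(b, b, cons(p(b), e)), m(e, b, cons(p(b), b)))   [R2 at 1.3]
2. cons(m(b, b, cons(p(b), e)), m(e, b, cons(p(b), b)))  →  cons(cons(e, b), m(e, b, cons(p(b), b)))   [R2 at 1]
3. cons(cons(e, b), m(e, b, cons(p(b), b)))  →  cons(cons(e, b), cons(b, e))   [R2 at 2]

cons(cons(e, b), cons(b, e))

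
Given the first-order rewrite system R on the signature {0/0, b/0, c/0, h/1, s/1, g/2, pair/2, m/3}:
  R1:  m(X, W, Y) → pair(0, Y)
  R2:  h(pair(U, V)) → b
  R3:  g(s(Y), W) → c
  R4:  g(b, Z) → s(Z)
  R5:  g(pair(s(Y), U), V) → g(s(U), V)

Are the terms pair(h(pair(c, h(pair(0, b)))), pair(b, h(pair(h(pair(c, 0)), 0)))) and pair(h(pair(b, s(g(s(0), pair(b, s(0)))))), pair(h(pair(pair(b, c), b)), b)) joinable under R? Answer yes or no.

yes — NF(t₁) = pair(b, pair(b, b)), NF(t₂) = pair(b, pair(b, b))

Reduce t₁ = pair(h(pair(c, h(pair(0, b)))), pair(b, h(pair(h(pair(c, 0)), 0)))):
1. pair(h(pair(c, h(pair(0, b)))), pair(b, h(pair(h(pair(c, 0)), 0))))  →  pair(b, pair(b, h(pair(h(pair(c, 0)), 0))))   [R2 at 1]
2. pair(b, pair(b, h(pair(h(pair(c, 0)), 0))))  →  pair(b, pair(b, b))   [R2 at 2.2]

Reduce t₂ = pair(h(pair(b, s(g(s(0), pair(b, s(0)))))), pair(h(pair(pair(b, c), b)), b)):
1. pair(h(pair(b, s(g(s(0), pair(b, s(0)))))), pair(h(pair(pair(b, c), b)), b))  →  pair(b, pair(h(pair(pair(b, c), b)), b))   [R2 at 1]
2. pair(b, pair(h(pair(pair(b, c), b)), b))  →  pair(b, pair(b, b))   [R2 at 2.1]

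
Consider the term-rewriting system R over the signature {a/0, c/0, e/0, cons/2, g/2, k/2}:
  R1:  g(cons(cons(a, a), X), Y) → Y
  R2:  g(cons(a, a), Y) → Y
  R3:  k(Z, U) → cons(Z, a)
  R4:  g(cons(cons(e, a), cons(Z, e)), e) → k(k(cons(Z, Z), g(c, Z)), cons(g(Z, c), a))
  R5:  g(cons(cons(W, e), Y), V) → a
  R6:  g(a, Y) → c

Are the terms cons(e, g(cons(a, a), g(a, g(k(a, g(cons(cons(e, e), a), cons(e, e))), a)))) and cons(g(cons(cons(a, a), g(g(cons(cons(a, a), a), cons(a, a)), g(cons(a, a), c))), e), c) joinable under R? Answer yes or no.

Reduce t₁ = cons(e, g(cons(a, a), g(a, g(k(a, g(cons(cons(e, e), a), cons(e, e))), a)))):
1. cons(e, g(cons(a, a), g(a, g(k(a, g(cons(cons(e, e), a), cons(e, e))), a))))  →  cons(e, g(a, g(k(a, g(cons(cons(e, e), a), cons(e, e))), a)))   [R2 at 2]
2. cons(e, g(a, g(k(a, g(cons(cons(e, e), a), cons(e, e))), a)))  →  cons(e, c)   [R6 at 2]

Reduce t₂ = cons(g(cons(cons(a, a), g(g(cons(cons(a, a), a), cons(a, a)), g(cons(a, a), c))), e), c):
1. cons(g(cons(cons(a, a), g(g(cons(cons(a, a), a), cons(a, a)), g(cons(a, a), c))), e), c)  →  cons(e, c)   [R1 at 1]

yes — NF(t₁) = cons(e, c), NF(t₂) = cons(e, c)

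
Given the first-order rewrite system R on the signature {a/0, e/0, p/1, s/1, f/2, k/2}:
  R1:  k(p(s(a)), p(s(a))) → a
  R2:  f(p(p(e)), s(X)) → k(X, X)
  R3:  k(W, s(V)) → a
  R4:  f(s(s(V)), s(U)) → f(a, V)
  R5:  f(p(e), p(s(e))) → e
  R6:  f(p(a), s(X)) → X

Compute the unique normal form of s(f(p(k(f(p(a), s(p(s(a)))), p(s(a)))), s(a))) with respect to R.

1. s(f(p(k(f(p(a), s(p(s(a)))), p(s(a)))), s(a)))  →  s(f(p(k(p(s(a)), p(s(a)))), s(a)))   [R6 at 1.1.1.1]
2. s(f(p(k(p(s(a)), p(s(a)))), s(a)))  →  s(f(p(a), s(a)))   [R1 at 1.1.1]
3. s(f(p(a), s(a)))  →  s(a)   [R6 at 1]

s(a)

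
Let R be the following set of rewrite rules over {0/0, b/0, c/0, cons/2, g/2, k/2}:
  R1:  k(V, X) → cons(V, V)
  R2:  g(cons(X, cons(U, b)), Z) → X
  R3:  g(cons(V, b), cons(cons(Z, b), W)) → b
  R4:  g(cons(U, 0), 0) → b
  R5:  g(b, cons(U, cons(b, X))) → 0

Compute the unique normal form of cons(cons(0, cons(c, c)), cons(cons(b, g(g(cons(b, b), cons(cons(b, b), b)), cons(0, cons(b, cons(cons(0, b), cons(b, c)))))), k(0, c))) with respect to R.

cons(cons(0, cons(c, c)), cons(cons(b, 0), cons(0, 0)))

1. cons(cons(0, cons(c, c)), cons(cons(b, g(g(cons(b, b), cons(cons(b, b), b)), cons(0, cons(b, cons(cons(0, b), cons(b, c)))))), k(0, c)))  →  cons(cons(0, cons(c, c)), cons(cons(b, g(b, cons(0, cons(b, cons(cons(0, b), cons(b, c)))))), k(0, c)))   [R3 at 2.1.2.1]
2. cons(cons(0, cons(c, c)), cons(cons(b, g(b, cons(0, cons(b, cons(cons(0, b), cons(b, c)))))), k(0, c)))  →  cons(cons(0, cons(c, c)), cons(cons(b, 0), k(0, c)))   [R5 at 2.1.2]
3. cons(cons(0, cons(c, c)), cons(cons(b, 0), k(0, c)))  →  cons(cons(0, cons(c, c)), cons(cons(b, 0), cons(0, 0)))   [R1 at 2.2]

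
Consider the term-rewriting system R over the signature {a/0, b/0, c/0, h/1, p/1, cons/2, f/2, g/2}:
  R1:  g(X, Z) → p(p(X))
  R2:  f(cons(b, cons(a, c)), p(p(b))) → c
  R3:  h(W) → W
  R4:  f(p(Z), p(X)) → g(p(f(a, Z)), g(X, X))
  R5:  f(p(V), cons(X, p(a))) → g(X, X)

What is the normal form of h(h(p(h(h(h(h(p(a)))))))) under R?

1. h(h(p(h(h(h(h(p(a))))))))  →  h(p(h(h(h(h(p(a)))))))   [R3 at ε]
2. h(p(h(h(h(h(p(a)))))))  →  p(h(h(h(h(p(a))))))   [R3 at ε]
3. p(h(h(h(h(p(a))))))  →  p(h(h(h(p(a)))))   [R3 at 1]
4. p(h(h(h(p(a)))))  →  p(h(h(p(a))))   [R3 at 1]
5. p(h(h(p(a))))  →  p(h(p(a)))   [R3 at 1]
6. p(h(p(a)))  →  p(p(a))   [R3 at 1]

p(p(a))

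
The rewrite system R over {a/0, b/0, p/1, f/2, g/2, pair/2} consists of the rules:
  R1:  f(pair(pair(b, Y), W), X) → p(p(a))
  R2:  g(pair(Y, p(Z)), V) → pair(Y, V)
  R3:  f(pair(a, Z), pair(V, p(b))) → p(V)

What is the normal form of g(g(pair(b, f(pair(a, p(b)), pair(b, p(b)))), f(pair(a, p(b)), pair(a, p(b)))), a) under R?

pair(b, a)

1. g(g(pair(b, f(pair(a, p(b)), pair(b, p(b)))), f(pair(a, p(b)), pair(a, p(b)))), a)  →  g(g(pair(b, p(b)), f(pair(a, p(b)), pair(a, p(b)))), a)   [R3 at 1.1.2]
2. g(g(pair(b, p(b)), f(pair(a, p(b)), pair(a, p(b)))), a)  →  g(pair(b, f(pair(a, p(b)), pair(a, p(b)))), a)   [R2 at 1]
3. g(pair(b, f(pair(a, p(b)), pair(a, p(b)))), a)  →  g(pair(b, p(a)), a)   [R3 at 1.2]
4. g(pair(b, p(a)), a)  →  pair(b, a)   [R2 at ε]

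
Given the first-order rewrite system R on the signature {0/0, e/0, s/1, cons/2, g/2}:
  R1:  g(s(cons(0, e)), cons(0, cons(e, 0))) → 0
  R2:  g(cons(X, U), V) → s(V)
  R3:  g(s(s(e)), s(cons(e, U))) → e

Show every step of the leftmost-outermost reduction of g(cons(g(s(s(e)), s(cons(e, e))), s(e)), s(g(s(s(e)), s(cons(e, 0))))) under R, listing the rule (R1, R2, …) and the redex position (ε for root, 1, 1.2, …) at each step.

1. g(cons(g(s(s(e)), s(cons(e, e))), s(e)), s(g(s(s(e)), s(cons(e, 0)))))  →  s(s(g(s(s(e)), s(cons(e, 0)))))   [R2 at ε]
2. s(s(g(s(s(e)), s(cons(e, 0)))))  →  s(s(e))   [R3 at 1.1]

s(s(e))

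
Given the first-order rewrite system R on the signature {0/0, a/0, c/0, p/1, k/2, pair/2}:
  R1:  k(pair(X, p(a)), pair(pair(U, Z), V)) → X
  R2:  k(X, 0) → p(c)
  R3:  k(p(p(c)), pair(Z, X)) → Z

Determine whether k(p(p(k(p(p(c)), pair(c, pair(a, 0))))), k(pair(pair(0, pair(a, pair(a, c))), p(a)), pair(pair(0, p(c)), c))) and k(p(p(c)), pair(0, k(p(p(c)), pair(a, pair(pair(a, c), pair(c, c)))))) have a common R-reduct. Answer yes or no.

yes — NF(t₁) = 0, NF(t₂) = 0

Reduce t₁ = k(p(p(k(p(p(c)), pair(c, pair(a, 0))))), k(pair(pair(0, pair(a, pair(a, c))), p(a)), pair(pair(0, p(c)), c))):
1. k(p(p(k(p(p(c)), pair(c, pair(a, 0))))), k(pair(pair(0, pair(a, pair(a, c))), p(a)), pair(pair(0, p(c)), c)))  →  k(p(p(c)), k(pair(pair(0, pair(a, pair(a, c))), p(a)), pair(pair(0, p(c)), c)))   [R3 at 1.1.1]
2. k(p(p(c)), k(pair(pair(0, pair(a, pair(a, c))), p(a)), pair(pair(0, p(c)), c)))  →  k(p(p(c)), pair(0, pair(a, pair(a, c))))   [R1 at 2]
3. k(p(p(c)), pair(0, pair(a, pair(a, c))))  →  0   [R3 at ε]

Reduce t₂ = k(p(p(c)), pair(0, k(p(p(c)), pair(a, pair(pair(a, c), pair(c, c)))))):
1. k(p(p(c)), pair(0, k(p(p(c)), pair(a, pair(pair(a, c), pair(c, c))))))  →  0   [R3 at ε]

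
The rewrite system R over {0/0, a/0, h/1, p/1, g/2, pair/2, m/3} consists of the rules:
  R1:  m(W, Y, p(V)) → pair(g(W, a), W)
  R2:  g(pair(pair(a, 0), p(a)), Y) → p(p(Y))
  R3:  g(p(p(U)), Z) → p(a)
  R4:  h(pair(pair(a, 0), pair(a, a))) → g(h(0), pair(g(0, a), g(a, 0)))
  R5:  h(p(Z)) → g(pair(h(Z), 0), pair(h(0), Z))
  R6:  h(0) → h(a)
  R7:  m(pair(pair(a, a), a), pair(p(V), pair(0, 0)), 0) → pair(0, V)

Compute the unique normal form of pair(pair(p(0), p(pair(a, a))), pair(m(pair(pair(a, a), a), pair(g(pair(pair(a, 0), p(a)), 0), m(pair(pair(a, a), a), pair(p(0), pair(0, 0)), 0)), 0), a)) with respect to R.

1. pair(pair(p(0), p(pair(a, a))), pair(m(pair(pair(a, a), a), pair(g(pair(pair(a, 0), p(a)), 0), m(pair(pair(a, a), a), pair(p(0), pair(0, 0)), 0)), 0), a))  →  pair(pair(p(0), p(pair(a, a))), pair(m(pair(pair(a, a), a), pair(p(p(0)), m(pair(pair(a, a), a), pair(p(0), pair(0, 0)), 0)), 0), a))   [R2 at 2.1.2.1]
2. pair(pair(p(0), p(pair(a, a))), pair(m(pair(pair(a, a), a), pair(p(p(0)), m(pair(pair(a, a), a), pair(p(0), pair(0, 0)), 0)), 0), a))  →  pair(pair(p(0), p(pair(a, a))), pair(m(pair(pair(a, a), a), pair(p(p(0)), pair(0, 0)), 0), a))   [R7 at 2.1.2.2]
3. pair(pair(p(0), p(pair(a, a))), pair(m(pair(pair(a, a), a), pair(p(p(0)), pair(0, 0)), 0), a))  →  pair(pair(p(0), p(pair(a, a))), pair(pair(0, p(0)), a))   [R7 at 2.1]

pair(pair(p(0), p(pair(a, a))), pair(pair(0, p(0)), a))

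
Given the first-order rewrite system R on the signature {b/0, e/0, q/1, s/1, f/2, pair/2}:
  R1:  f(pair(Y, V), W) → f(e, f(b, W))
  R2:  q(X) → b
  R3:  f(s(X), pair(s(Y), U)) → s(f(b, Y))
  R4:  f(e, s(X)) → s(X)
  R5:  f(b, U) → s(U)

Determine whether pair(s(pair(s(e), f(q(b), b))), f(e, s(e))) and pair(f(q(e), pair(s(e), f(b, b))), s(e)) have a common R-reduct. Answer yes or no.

yes — NF(t₁) = pair(s(pair(s(e), s(b))), s(e)), NF(t₂) = pair(s(pair(s(e), s(b))), s(e))

Reduce t₁ = pair(s(pair(s(e), f(q(b), b))), f(e, s(e))):
1. pair(s(pair(s(e), f(q(b), b))), f(e, s(e)))  →  pair(s(pair(s(e), f(b, b))), f(e, s(e)))   [R2 at 1.1.2.1]
2. pair(s(pair(s(e), f(b, b))), f(e, s(e)))  →  pair(s(pair(s(e), s(b))), f(e, s(e)))   [R5 at 1.1.2]
3. pair(s(pair(s(e), s(b))), f(e, s(e)))  →  pair(s(pair(s(e), s(b))), s(e))   [R4 at 2]

Reduce t₂ = pair(f(q(e), pair(s(e), f(b, b))), s(e)):
1. pair(f(q(e), pair(s(e), f(b, b))), s(e))  →  pair(f(b, pair(s(e), f(b, b))), s(e))   [R2 at 1.1]
2. pair(f(b, pair(s(e), f(b, b))), s(e))  →  pair(s(pair(s(e), f(b, b))), s(e))   [R5 at 1]
3. pair(s(pair(s(e), f(b, b))), s(e))  →  pair(s(pair(s(e), s(b))), s(e))   [R5 at 1.1.2]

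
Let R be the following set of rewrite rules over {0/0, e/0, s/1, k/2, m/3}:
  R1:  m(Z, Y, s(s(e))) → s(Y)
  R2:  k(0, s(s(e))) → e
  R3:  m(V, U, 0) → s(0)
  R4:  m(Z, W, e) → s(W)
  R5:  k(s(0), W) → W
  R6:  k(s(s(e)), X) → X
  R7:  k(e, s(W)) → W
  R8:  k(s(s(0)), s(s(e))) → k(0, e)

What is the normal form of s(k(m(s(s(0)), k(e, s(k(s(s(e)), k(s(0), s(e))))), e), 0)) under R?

1. s(k(m(s(s(0)), k(e, s(k(s(s(e)), k(s(0), s(e))))), e), 0))  →  s(k(s(k(e, s(k(s(s(e)), k(s(0), s(e)))))), 0))   [R4 at 1.1]
2. s(k(s(k(e, s(k(s(s(e)), k(s(0), s(e)))))), 0))  →  s(k(s(k(s(s(e)), k(s(0), s(e)))), 0))   [R7 at 1.1.1]
3. s(k(s(k(s(s(e)), k(s(0), s(e)))), 0))  →  s(k(s(k(s(0), s(e))), 0))   [R6 at 1.1.1]
4. s(k(s(k(s(0), s(e))), 0))  →  s(k(s(s(e)), 0))   [R5 at 1.1.1]
5. s(k(s(s(e)), 0))  →  s(0)   [R6 at 1]

s(0)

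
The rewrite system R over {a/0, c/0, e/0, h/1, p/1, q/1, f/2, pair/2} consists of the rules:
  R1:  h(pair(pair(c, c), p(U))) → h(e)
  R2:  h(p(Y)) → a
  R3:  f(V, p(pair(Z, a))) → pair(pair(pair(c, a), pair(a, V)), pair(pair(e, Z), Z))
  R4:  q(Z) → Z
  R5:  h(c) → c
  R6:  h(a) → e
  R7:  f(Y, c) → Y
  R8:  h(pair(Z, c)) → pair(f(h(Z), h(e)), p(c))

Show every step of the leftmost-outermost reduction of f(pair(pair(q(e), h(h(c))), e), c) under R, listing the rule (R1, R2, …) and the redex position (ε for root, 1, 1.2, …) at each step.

1. f(pair(pair(q(e), h(h(c))), e), c)  →  pair(pair(q(e), h(h(c))), e)   [R7 at ε]
2. pair(pair(q(e), h(h(c))), e)  →  pair(pair(e, h(h(c))), e)   [R4 at 1.1]
3. pair(pair(e, h(h(c))), e)  →  pair(pair(e, h(c)), e)   [R5 at 1.2.1]
4. pair(pair(e, h(c)), e)  →  pair(pair(e, c), e)   [R5 at 1.2]

pair(pair(e, c), e)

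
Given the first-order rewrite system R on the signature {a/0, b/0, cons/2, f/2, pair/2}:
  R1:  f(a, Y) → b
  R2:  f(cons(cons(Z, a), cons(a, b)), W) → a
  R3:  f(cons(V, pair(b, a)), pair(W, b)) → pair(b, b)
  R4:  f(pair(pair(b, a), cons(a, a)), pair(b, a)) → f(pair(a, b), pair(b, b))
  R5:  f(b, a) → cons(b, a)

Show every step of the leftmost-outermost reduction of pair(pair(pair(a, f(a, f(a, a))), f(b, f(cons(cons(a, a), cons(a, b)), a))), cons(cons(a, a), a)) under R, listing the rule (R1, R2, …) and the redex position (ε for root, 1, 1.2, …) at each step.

1. pair(pair(pair(a, f(a, f(a, a))), f(b, f(cons(cons(a, a), cons(a, b)), a))), cons(cons(a, a), a))  →  pair(pair(pair(a, b), f(b, f(cons(cons(a, a), cons(a, b)), a))), cons(cons(a, a), a))   [R1 at 1.1.2]
2. pair(pair(pair(a, b), f(b, f(cons(cons(a, a), cons(a, b)), a))), cons(cons(a, a), a))  →  pair(pair(pair(a, b), f(b, a)), cons(cons(a, a), a))   [R2 at 1.2.2]
3. pair(pair(pair(a, b), f(b, a)), cons(cons(a, a), a))  →  pair(pair(pair(a, b), cons(b, a)), cons(cons(a, a), a))   [R5 at 1.2]

pair(pair(pair(a, b), cons(b, a)), cons(cons(a, a), a))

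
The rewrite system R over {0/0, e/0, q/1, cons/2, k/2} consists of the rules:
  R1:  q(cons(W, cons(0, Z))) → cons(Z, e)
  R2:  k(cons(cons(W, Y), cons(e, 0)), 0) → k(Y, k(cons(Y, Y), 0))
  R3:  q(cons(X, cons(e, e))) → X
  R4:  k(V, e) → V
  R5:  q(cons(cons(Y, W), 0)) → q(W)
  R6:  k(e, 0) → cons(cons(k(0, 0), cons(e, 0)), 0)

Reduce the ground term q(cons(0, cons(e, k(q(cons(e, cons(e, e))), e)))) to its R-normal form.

0

1. q(cons(0, cons(e, k(q(cons(e, cons(e, e))), e))))  →  q(cons(0, cons(e, q(cons(e, cons(e, e))))))   [R4 at 1.2.2]
2. q(cons(0, cons(e, q(cons(e, cons(e, e))))))  →  q(cons(0, cons(e, e)))   [R3 at 1.2.2]
3. q(cons(0, cons(e, e)))  →  0   [R3 at ε]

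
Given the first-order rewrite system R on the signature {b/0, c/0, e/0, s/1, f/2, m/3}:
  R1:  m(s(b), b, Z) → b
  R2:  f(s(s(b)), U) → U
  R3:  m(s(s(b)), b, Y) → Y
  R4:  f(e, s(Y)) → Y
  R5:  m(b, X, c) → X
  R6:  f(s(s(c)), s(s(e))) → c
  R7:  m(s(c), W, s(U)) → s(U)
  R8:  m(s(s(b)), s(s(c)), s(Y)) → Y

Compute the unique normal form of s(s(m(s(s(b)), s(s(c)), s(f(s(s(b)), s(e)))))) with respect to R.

s(s(s(e)))

1. s(s(m(s(s(b)), s(s(c)), s(f(s(s(b)), s(e))))))  →  s(s(f(s(s(b)), s(e))))   [R8 at 1.1]
2. s(s(f(s(s(b)), s(e))))  →  s(s(s(e)))   [R2 at 1.1]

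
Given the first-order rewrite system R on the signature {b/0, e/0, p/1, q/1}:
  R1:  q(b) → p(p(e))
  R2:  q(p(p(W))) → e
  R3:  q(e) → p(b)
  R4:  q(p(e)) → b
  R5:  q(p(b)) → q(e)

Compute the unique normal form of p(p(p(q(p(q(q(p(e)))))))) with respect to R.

1. p(p(p(q(p(q(q(p(e))))))))  →  p(p(p(q(p(q(b))))))   [R4 at 1.1.1.1.1.1]
2. p(p(p(q(p(q(b))))))  →  p(p(p(q(p(p(p(e)))))))   [R1 at 1.1.1.1.1]
3. p(p(p(q(p(p(p(e)))))))  →  p(p(p(e)))   [R2 at 1.1.1]

p(p(p(e)))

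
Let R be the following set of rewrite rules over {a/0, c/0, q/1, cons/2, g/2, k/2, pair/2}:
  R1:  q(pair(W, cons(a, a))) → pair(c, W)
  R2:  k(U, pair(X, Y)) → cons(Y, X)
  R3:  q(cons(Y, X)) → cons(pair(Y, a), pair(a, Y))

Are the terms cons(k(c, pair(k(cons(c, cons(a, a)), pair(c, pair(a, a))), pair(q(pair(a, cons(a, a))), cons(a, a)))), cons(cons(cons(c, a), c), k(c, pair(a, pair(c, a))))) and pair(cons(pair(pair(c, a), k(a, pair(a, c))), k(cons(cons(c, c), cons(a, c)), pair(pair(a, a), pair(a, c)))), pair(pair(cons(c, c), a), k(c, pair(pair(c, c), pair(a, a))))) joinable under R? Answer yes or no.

no — NF(t₁) = cons(cons(pair(pair(c, a), cons(a, a)), cons(pair(a, a), c)), cons(cons(cons(c, a), c), cons(pair(c, a), a))), NF(t₂) = pair(cons(pair(pair(c, a), cons(c, a)), cons(pair(a, c), pair(a, a))), pair(pair(cons(c, c), a), cons(pair(a, a), pair(c, c))))

Reduce t₁ = cons(k(c, pair(k(cons(c, cons(a, a)), pair(c, pair(a, a))), pair(q(pair(a, cons(a, a))), cons(a, a)))), cons(cons(cons(c, a), c), k(c, pair(a, pair(c, a))))):
1. cons(k(c, pair(k(cons(c, cons(a, a)), pair(c, pair(a, a))), pair(q(pair(a, cons(a, a))), cons(a, a)))), cons(cons(cons(c, a), c), k(c, pair(a, pair(c, a)))))  →  cons(cons(pair(q(pair(a, cons(a, a))), cons(a, a)), k(cons(c, cons(a, a)), pair(c, pair(a, a)))), cons(cons(cons(c, a), c), k(c, pair(a, pair(c, a)))))   [R2 at 1]
2. cons(cons(pair(q(pair(a, cons(a, a))), cons(a, a)), k(cons(c, cons(a, a)), pair(c, pair(a, a)))), cons(cons(cons(c, a), c), k(c, pair(a, pair(c, a)))))  →  cons(cons(pair(pair(c, a), cons(a, a)), k(cons(c, cons(a, a)), pair(c, pair(a, a)))), cons(cons(cons(c, a), c), k(c, pair(a, pair(c, a)))))   [R1 at 1.1.1]
3. cons(cons(pair(pair(c, a), cons(a, a)), k(cons(c, cons(a, a)), pair(c, pair(a, a)))), cons(cons(cons(c, a), c), k(c, pair(a, pair(c, a)))))  →  cons(cons(pair(pair(c, a), cons(a, a)), cons(pair(a, a), c)), cons(cons(cons(c, a), c), k(c, pair(a, pair(c, a)))))   [R2 at 1.2]
4. cons(cons(pair(pair(c, a), cons(a, a)), cons(pair(a, a), c)), cons(cons(cons(c, a), c), k(c, pair(a, pair(c, a)))))  →  cons(cons(pair(pair(c, a), cons(a, a)), cons(pair(a, a), c)), cons(cons(cons(c, a), c), cons(pair(c, a), a)))   [R2 at 2.2]

Reduce t₂ = pair(cons(pair(pair(c, a), k(a, pair(a, c))), k(cons(cons(c, c), cons(a, c)), pair(pair(a, a), pair(a, c)))), pair(pair(cons(c, c), a), k(c, pair(pair(c, c), pair(a, a))))):
1. pair(cons(pair(pair(c, a), k(a, pair(a, c))), k(cons(cons(c, c), cons(a, c)), pair(pair(a, a), pair(a, c)))), pair(pair(cons(c, c), a), k(c, pair(pair(c, c), pair(a, a)))))  →  pair(cons(pair(pair(c, a), cons(c, a)), k(cons(cons(c, c), cons(a, c)), pair(pair(a, a), pair(a, c)))), pair(pair(cons(c, c), a), k(c, pair(pair(c, c), pair(a, a)))))   [R2 at 1.1.2]
2. pair(cons(pair(pair(c, a), cons(c, a)), k(cons(cons(c, c), cons(a, c)), pair(pair(a, a), pair(a, c)))), pair(pair(cons(c, c), a), k(c, pair(pair(c, c), pair(a, a)))))  →  pair(cons(pair(pair(c, a), cons(c, a)), cons(pair(a, c), pair(a, a))), pair(pair(cons(c, c), a), k(c, pair(pair(c, c), pair(a, a)))))   [R2 at 1.2]
3. pair(cons(pair(pair(c, a), cons(c, a)), cons(pair(a, c), pair(a, a))), pair(pair(cons(c, c), a), k(c, pair(pair(c, c), pair(a, a)))))  →  pair(cons(pair(pair(c, a), cons(c, a)), cons(pair(a, c), pair(a, a))), pair(pair(cons(c, c), a), cons(pair(a, a), pair(c, c))))   [R2 at 2.2]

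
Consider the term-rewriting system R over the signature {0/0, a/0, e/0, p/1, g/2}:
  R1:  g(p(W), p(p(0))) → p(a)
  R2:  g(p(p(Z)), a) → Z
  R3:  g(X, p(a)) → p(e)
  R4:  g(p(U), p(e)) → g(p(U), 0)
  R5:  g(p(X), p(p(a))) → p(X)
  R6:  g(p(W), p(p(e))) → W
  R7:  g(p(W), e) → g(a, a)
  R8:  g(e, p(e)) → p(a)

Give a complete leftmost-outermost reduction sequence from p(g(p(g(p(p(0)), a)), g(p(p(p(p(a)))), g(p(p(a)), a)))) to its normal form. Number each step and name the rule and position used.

1. p(g(p(g(p(p(0)), a)), g(p(p(p(p(a)))), g(p(p(a)), a))))  →  p(g(p(0), g(p(p(p(p(a)))), g(p(p(a)), a))))   [R2 at 1.1.1]
2. p(g(p(0), g(p(p(p(p(a)))), g(p(p(a)), a))))  →  p(g(p(0), g(p(p(p(p(a)))), a)))   [R2 at 1.2.2]
3. p(g(p(0), g(p(p(p(p(a)))), a)))  →  p(g(p(0), p(p(a))))   [R2 at 1.2]
4. p(g(p(0), p(p(a))))  →  p(p(0))   [R5 at 1]

p(p(0))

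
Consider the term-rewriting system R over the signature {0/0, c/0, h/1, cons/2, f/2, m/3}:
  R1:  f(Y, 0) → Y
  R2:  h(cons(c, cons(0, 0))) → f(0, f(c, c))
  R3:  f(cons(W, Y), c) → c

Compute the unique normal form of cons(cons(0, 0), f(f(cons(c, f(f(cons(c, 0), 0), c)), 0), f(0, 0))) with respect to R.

1. cons(cons(0, 0), f(f(cons(c, f(f(cons(c, 0), 0), c)), 0), f(0, 0)))  →  cons(cons(0, 0), f(cons(c, f(f(cons(c, 0), 0), c)), f(0, 0)))   [R1 at 2.1]
2. cons(cons(0, 0), f(cons(c, f(f(cons(c, 0), 0), c)), f(0, 0)))  →  cons(cons(0, 0), f(cons(c, f(cons(c, 0), c)), f(0, 0)))   [R1 at 2.1.2.1]
3. cons(cons(0, 0), f(cons(c, f(cons(c, 0), c)), f(0, 0)))  →  cons(cons(0, 0), f(cons(c, c), f(0, 0)))   [R3 at 2.1.2]
4. cons(cons(0, 0), f(cons(c, c), f(0, 0)))  →  cons(cons(0, 0), f(cons(c, c), 0))   [R1 at 2.2]
5. cons(cons(0, 0), f(cons(c, c), 0))  →  cons(cons(0, 0), cons(c, c))   [R1 at 2]

cons(cons(0, 0), cons(c, c))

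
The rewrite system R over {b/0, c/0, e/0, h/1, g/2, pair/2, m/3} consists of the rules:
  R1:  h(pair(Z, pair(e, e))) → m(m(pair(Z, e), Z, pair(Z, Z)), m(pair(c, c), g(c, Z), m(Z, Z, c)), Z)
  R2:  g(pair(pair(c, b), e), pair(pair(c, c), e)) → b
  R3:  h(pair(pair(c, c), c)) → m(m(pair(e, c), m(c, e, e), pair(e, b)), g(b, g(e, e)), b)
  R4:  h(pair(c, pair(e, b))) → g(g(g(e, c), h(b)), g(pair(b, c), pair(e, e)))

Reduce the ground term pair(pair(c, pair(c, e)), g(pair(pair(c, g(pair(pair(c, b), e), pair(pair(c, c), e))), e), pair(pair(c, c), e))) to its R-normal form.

pair(pair(c, pair(c, e)), b)

1. pair(pair(c, pair(c, e)), g(pair(pair(c, g(pair(pair(c, b), e), pair(pair(c, c), e))), e), pair(pair(c, c), e)))  →  pair(pair(c, pair(c, e)), g(pair(pair(c, b), e), pair(pair(c, c), e)))   [R2 at 2.1.1.2]
2. pair(pair(c, pair(c, e)), g(pair(pair(c, b), e), pair(pair(c, c), e)))  →  pair(pair(c, pair(c, e)), b)   [R2 at 2]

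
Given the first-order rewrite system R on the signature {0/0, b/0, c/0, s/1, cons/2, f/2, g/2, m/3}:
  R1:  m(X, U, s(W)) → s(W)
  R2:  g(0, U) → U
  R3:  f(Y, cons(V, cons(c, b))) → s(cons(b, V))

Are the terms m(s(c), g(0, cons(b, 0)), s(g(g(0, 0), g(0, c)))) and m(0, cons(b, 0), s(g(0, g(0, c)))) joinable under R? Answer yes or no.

Reduce t₁ = m(s(c), g(0, cons(b, 0)), s(g(g(0, 0), g(0, c)))):
1. m(s(c), g(0, cons(b, 0)), s(g(g(0, 0), g(0, c))))  →  s(g(g(0, 0), g(0, c)))   [R1 at ε]
2. s(g(g(0, 0), g(0, c)))  →  s(g(0, g(0, c)))   [R2 at 1.1]
3. s(g(0, g(0, c)))  →  s(g(0, c))   [R2 at 1]
4. s(g(0, c))  →  s(c)   [R2 at 1]

Reduce t₂ = m(0, cons(b, 0), s(g(0, g(0, c)))):
1. m(0, cons(b, 0), s(g(0, g(0, c))))  →  s(g(0, g(0, c)))   [R1 at ε]
2. s(g(0, g(0, c)))  →  s(g(0, c))   [R2 at 1]
3. s(g(0, c))  →  s(c)   [R2 at 1]

yes — NF(t₁) = s(c), NF(t₂) = s(c)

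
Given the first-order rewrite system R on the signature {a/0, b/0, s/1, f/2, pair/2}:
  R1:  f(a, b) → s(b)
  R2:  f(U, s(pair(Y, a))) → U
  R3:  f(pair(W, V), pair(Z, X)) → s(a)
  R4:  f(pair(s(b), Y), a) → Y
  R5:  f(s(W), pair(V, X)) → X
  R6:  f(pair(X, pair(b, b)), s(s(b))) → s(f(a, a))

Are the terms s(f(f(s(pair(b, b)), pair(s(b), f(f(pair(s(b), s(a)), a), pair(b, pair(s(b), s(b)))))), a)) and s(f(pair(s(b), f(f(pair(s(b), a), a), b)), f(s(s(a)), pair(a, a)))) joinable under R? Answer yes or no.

yes — NF(t₁) = s(s(b)), NF(t₂) = s(s(b))

Reduce t₁ = s(f(f(s(pair(b, b)), pair(s(b), f(f(pair(s(b), s(a)), a), pair(b, pair(s(b), s(b)))))), a)):
1. s(f(f(s(pair(b, b)), pair(s(b), f(f(pair(s(b), s(a)), a), pair(b, pair(s(b), s(b)))))), a))  →  s(f(f(f(pair(s(b), s(a)), a), pair(b, pair(s(b), s(b)))), a))   [R5 at 1.1]
2. s(f(f(f(pair(s(b), s(a)), a), pair(b, pair(s(b), s(b)))), a))  →  s(f(f(s(a), pair(b, pair(s(b), s(b)))), a))   [R4 at 1.1.1]
3. s(f(f(s(a), pair(b, pair(s(b), s(b)))), a))  →  s(f(pair(s(b), s(b)), a))   [R5 at 1.1]
4. s(f(pair(s(b), s(b)), a))  →  s(s(b))   [R4 at 1]

Reduce t₂ = s(f(pair(s(b), f(f(pair(s(b), a), a), b)), f(s(s(a)), pair(a, a)))):
1. s(f(pair(s(b), f(f(pair(s(b), a), a), b)), f(s(s(a)), pair(a, a))))  →  s(f(pair(s(b), f(a, b)), f(s(s(a)), pair(a, a))))   [R4 at 1.1.2.1]
2. s(f(pair(s(b), f(a, b)), f(s(s(a)), pair(a, a))))  →  s(f(pair(s(b), s(b)), f(s(s(a)), pair(a, a))))   [R1 at 1.1.2]
3. s(f(pair(s(b), s(b)), f(s(s(a)), pair(a, a))))  →  s(f(pair(s(b), s(b)), a))   [R5 at 1.2]
4. s(f(pair(s(b), s(b)), a))  →  s(s(b))   [R4 at 1]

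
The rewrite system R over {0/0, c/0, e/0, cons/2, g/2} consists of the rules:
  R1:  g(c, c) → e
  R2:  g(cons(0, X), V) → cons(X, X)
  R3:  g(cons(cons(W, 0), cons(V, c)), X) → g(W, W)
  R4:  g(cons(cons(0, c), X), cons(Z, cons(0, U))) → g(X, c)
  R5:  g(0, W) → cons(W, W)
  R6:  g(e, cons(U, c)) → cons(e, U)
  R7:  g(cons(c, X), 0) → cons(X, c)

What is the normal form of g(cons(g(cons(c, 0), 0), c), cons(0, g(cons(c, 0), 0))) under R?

1. g(cons(g(cons(c, 0), 0), c), cons(0, g(cons(c, 0), 0)))  →  g(cons(cons(0, c), c), cons(0, g(cons(c, 0), 0)))   [R7 at 1.1]
2. g(cons(cons(0, c), c), cons(0, g(cons(c, 0), 0)))  →  g(cons(cons(0, c), c), cons(0, cons(0, c)))   [R7 at 2.2]
3. g(cons(cons(0, c), c), cons(0, cons(0, c)))  →  g(c, c)   [R4 at ε]
4. g(c, c)  →  e   [R1 at ε]

e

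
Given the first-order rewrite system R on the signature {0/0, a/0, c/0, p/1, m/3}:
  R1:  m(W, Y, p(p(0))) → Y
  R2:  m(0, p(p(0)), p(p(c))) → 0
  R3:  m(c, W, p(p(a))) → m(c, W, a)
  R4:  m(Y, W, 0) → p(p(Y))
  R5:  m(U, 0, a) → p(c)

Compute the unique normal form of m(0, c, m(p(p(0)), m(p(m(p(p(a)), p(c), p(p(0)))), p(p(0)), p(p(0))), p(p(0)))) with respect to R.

1. m(0, c, m(p(p(0)), m(p(m(p(p(a)), p(c), p(p(0)))), p(p(0)), p(p(0))), p(p(0))))  →  m(0, c, m(p(m(p(p(a)), p(c), p(p(0)))), p(p(0)), p(p(0))))   [R1 at 3]
2. m(0, c, m(p(m(p(p(a)), p(c), p(p(0)))), p(p(0)), p(p(0))))  →  m(0, c, p(p(0)))   [R1 at 3]
3. m(0, c, p(p(0)))  →  c   [R1 at ε]

c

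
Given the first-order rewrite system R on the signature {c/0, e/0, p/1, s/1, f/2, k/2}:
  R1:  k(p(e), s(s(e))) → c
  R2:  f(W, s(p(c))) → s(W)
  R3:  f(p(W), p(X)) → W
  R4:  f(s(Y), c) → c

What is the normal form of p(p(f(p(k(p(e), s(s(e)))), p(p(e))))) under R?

1. p(p(f(p(k(p(e), s(s(e)))), p(p(e)))))  →  p(p(k(p(e), s(s(e)))))   [R3 at 1.1]
2. p(p(k(p(e), s(s(e)))))  →  p(p(c))   [R1 at 1.1]

p(p(c))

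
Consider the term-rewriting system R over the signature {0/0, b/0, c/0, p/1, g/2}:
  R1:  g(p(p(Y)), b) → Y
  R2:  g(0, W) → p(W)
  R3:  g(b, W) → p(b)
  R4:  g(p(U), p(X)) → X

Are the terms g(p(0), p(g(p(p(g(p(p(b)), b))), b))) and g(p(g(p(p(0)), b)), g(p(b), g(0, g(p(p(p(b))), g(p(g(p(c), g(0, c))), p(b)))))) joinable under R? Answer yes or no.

Reduce t₁ = g(p(0), p(g(p(p(g(p(p(b)), b))), b))):
1. g(p(0), p(g(p(p(g(p(p(b)), b))), b)))  →  g(p(p(g(p(p(b)), b))), b)   [R4 at ε]
2. g(p(p(g(p(p(b)), b))), b)  →  g(p(p(b)), b)   [R1 at ε]
3. g(p(p(b)), b)  →  b   [R1 at ε]

Reduce t₂ = g(p(g(p(p(0)), b)), g(p(b), g(0, g(p(p(p(b))), g(p(g(p(c), g(0, c))), p(b)))))):
1. g(p(g(p(p(0)), b)), g(p(b), g(0, g(p(p(p(b))), g(p(g(p(c), g(0, c))), p(b))))))  →  g(p(0), g(p(b), g(0, g(p(p(p(b))), g(p(g(p(c), g(0, c))), p(b))))))   [R1 at 1.1]
2. g(p(0), g(p(b), g(0, g(p(p(p(b))), g(p(g(p(c), g(0, c))), p(b))))))  →  g(p(0), g(p(b), p(g(p(p(p(b))), g(p(g(p(c), g(0, c))), p(b))))))   [R2 at 2.2]
3. g(p(0), g(p(b), p(g(p(p(p(b))), g(p(g(p(c), g(0, c))), p(b))))))  →  g(p(0), g(p(p(p(b))), g(p(g(p(c), g(0, c))), p(b))))   [R4 at 2]
4. g(p(0), g(p(p(p(b))), g(p(g(p(c), g(0, c))), p(b))))  →  g(p(0), g(p(p(p(b))), b))   [R4 at 2.2]
5. g(p(0), g(p(p(p(b))), b))  →  g(p(0), p(b))   [R1 at 2]
6. g(p(0), p(b))  →  b   [R4 at ε]

yes — NF(t₁) = b, NF(t₂) = b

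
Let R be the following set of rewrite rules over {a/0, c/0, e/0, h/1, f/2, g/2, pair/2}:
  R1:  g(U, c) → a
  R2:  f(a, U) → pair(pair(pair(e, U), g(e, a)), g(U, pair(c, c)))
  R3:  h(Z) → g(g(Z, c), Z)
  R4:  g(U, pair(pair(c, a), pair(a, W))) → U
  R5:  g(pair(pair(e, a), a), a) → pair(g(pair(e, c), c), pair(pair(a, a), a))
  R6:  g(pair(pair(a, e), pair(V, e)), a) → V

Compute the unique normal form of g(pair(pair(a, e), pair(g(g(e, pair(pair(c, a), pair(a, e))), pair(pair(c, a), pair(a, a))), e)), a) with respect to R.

1. g(pair(pair(a, e), pair(g(g(e, pair(pair(c, a), pair(a, e))), pair(pair(c, a), pair(a, a))), e)), a)  →  g(g(e, pair(pair(c, a), pair(a, e))), pair(pair(c, a), pair(a, a)))   [R6 at ε]
2. g(g(e, pair(pair(c, a), pair(a, e))), pair(pair(c, a), pair(a, a)))  →  g(e, pair(pair(c, a), pair(a, e)))   [R4 at ε]
3. g(e, pair(pair(c, a), pair(a, e)))  →  e   [R4 at ε]

e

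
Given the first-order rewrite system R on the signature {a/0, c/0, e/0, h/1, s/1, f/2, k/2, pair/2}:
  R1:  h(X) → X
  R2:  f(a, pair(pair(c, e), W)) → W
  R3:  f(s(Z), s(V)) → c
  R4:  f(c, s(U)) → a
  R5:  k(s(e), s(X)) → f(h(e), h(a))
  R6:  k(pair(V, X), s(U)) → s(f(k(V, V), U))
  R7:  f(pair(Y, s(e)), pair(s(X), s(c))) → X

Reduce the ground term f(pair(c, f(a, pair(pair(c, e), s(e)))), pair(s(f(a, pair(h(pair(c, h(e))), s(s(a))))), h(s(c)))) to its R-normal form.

1. f(pair(c, f(a, pair(pair(c, e), s(e)))), pair(s(f(a, pair(h(pair(c, h(e))), s(s(a))))), h(s(c))))  →  f(pair(c, s(e)), pair(s(f(a, pair(h(pair(c, h(e))), s(s(a))))), h(s(c))))   [R2 at 1.2]
2. f(pair(c, s(e)), pair(s(f(a, pair(h(pair(c, h(e))), s(s(a))))), h(s(c))))  →  f(pair(c, s(e)), pair(s(f(a, pair(pair(c, h(e)), s(s(a))))), h(s(c))))   [R1 at 2.1.1.2.1]
3. f(pair(c, s(e)), pair(s(f(a, pair(pair(c, h(e)), s(s(a))))), h(s(c))))  →  f(pair(c, s(e)), pair(s(f(a, pair(pair(c, e), s(s(a))))), h(s(c))))   [R1 at 2.1.1.2.1.2]
4. f(pair(c, s(e)), pair(s(f(a, pair(pair(c, e), s(s(a))))), h(s(c))))  →  f(pair(c, s(e)), pair(s(s(s(a))), h(s(c))))   [R2 at 2.1.1]
5. f(pair(c, s(e)), pair(s(s(s(a))), h(s(c))))  →  f(pair(c, s(e)), pair(s(s(s(a))), s(c)))   [R1 at 2.2]
6. f(pair(c, s(e)), pair(s(s(s(a))), s(c)))  →  s(s(a))   [R7 at ε]

s(s(a))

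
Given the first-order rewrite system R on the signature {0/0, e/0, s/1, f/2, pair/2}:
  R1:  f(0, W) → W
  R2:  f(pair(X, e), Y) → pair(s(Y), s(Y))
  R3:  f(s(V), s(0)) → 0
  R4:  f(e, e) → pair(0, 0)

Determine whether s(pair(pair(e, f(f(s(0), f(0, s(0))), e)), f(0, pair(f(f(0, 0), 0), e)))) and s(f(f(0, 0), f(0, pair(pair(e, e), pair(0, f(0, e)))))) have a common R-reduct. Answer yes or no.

yes — NF(t₁) = s(pair(pair(e, e), pair(0, e))), NF(t₂) = s(pair(pair(e, e), pair(0, e)))

Reduce t₁ = s(pair(pair(e, f(f(s(0), f(0, s(0))), e)), f(0, pair(f(f(0, 0), 0), e)))):
1. s(pair(pair(e, f(f(s(0), f(0, s(0))), e)), f(0, pair(f(f(0, 0), 0), e))))  →  s(pair(pair(e, f(f(s(0), s(0)), e)), f(0, pair(f(f(0, 0), 0), e))))   [R1 at 1.1.2.1.2]
2. s(pair(pair(e, f(f(s(0), s(0)), e)), f(0, pair(f(f(0, 0), 0), e))))  →  s(pair(pair(e, f(0, e)), f(0, pair(f(f(0, 0), 0), e))))   [R3 at 1.1.2.1]
3. s(pair(pair(e, f(0, e)), f(0, pair(f(f(0, 0), 0), e))))  →  s(pair(pair(e, e), f(0, pair(f(f(0, 0), 0), e))))   [R1 at 1.1.2]
4. s(pair(pair(e, e), f(0, pair(f(f(0, 0), 0), e))))  →  s(pair(pair(e, e), pair(f(f(0, 0), 0), e)))   [R1 at 1.2]
5. s(pair(pair(e, e), pair(f(f(0, 0), 0), e)))  →  s(pair(pair(e, e), pair(f(0, 0), e)))   [R1 at 1.2.1.1]
6. s(pair(pair(e, e), pair(f(0, 0), e)))  →  s(pair(pair(e, e), pair(0, e)))   [R1 at 1.2.1]

Reduce t₂ = s(f(f(0, 0), f(0, pair(pair(e, e), pair(0, f(0, e)))))):
1. s(f(f(0, 0), f(0, pair(pair(e, e), pair(0, f(0, e))))))  →  s(f(0, f(0, pair(pair(e, e), pair(0, f(0, e))))))   [R1 at 1.1]
2. s(f(0, f(0, pair(pair(e, e), pair(0, f(0, e))))))  →  s(f(0, pair(pair(e, e), pair(0, f(0, e)))))   [R1 at 1]
3. s(f(0, pair(pair(e, e), pair(0, f(0, e)))))  →  s(pair(pair(e, e), pair(0, f(0, e))))   [R1 at 1]
4. s(pair(pair(e, e), pair(0, f(0, e))))  →  s(pair(pair(e, e), pair(0, e)))   [R1 at 1.2.2]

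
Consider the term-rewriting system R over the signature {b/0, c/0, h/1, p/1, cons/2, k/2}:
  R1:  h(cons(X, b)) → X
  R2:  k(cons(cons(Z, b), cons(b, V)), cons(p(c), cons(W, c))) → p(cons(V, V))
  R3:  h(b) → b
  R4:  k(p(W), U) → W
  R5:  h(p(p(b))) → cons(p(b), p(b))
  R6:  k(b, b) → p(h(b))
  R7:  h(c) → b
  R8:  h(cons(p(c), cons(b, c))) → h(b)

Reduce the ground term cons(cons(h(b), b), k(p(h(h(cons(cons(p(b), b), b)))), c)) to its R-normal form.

1. cons(cons(h(b), b), k(p(h(h(cons(cons(p(b), b), b)))), c))  →  cons(cons(b, b), k(p(h(h(cons(cons(p(b), b), b)))), c))   [R3 at 1.1]
2. cons(cons(b, b), k(p(h(h(cons(cons(p(b), b), b)))), c))  →  cons(cons(b, b), h(h(cons(cons(p(b), b), b))))   [R4 at 2]
3. cons(cons(b, b), h(h(cons(cons(p(b), b), b))))  →  cons(cons(b, b), h(cons(p(b), b)))   [R1 at 2.1]
4. cons(cons(b, b), h(cons(p(b), b)))  →  cons(cons(b, b), p(b))   [R1 at 2]

cons(cons(b, b), p(b))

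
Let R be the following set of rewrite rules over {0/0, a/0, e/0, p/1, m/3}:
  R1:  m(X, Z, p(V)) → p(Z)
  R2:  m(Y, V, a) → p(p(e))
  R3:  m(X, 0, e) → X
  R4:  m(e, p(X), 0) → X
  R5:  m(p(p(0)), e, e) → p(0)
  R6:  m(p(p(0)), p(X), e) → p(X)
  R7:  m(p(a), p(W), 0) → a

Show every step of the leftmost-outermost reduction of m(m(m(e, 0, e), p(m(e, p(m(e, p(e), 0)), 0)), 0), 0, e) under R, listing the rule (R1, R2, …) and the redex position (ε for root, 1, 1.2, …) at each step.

e

1. m(m(m(e, 0, e), p(m(e, p(m(e, p(e), 0)), 0)), 0), 0, e)  →  m(m(e, 0, e), p(m(e, p(m(e, p(e), 0)), 0)), 0)   [R3 at ε]
2. m(m(e, 0, e), p(m(e, p(m(e, p(e), 0)), 0)), 0)  →  m(e, p(m(e, p(m(e, p(e), 0)), 0)), 0)   [R3 at 1]
3. m(e, p(m(e, p(m(e, p(e), 0)), 0)), 0)  →  m(e, p(m(e, p(e), 0)), 0)   [R4 at ε]
4. m(e, p(m(e, p(e), 0)), 0)  →  m(e, p(e), 0)   [R4 at ε]
5. m(e, p(e), 0)  →  e   [R4 at ε]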